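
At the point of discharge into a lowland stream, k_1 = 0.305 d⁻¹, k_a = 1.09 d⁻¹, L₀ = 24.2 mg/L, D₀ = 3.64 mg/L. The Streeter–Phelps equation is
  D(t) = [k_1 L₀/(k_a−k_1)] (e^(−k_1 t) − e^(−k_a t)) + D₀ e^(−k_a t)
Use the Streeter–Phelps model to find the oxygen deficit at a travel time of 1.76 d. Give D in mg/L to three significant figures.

k_1 L₀/(k_a−k_1) = 0.305×24.2/(1.09−0.305) = 7.381/0.7850 = 9.403 mg/L.
e^(−k_1 t) = e^(−0.305×1.760) = 0.5846; e^(−k_a t) = e^(−1.09×1.760) = 0.1468.
D = 9.403 × (0.5846 − 0.1468) + 3.64 × 0.1468 = 4.116 + 0.5345 = 4.651 mg/L.

D ≈ 4.65 mg/L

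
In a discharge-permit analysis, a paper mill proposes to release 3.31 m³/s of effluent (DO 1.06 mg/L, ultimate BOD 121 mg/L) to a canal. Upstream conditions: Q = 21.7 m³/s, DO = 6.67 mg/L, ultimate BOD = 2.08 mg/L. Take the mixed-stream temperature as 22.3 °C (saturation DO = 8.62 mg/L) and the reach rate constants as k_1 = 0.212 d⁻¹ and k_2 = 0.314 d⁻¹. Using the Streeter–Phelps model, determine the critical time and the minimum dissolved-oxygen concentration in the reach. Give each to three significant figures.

t_c ≈ 3.11 d; minimum DO ≈ 2.40 mg/L

Mixed DO = (21.7×6.67 + 3.31×1.06)/(21.7+3.31) = 148.2/25.01 = 5.928 mg/L.
Mixed L₀ = (21.7×2.08 + 3.31×121)/(25.01) = 445.6/25.01 = 17.82 mg/L.
Initial deficit D₀ = C_s − DO₀ = 8.62 − 5.928 = 2.692 mg/L.
t_c = (1/0.1020) ln[(0.314/0.212)(1 − 2.692×0.1020/(0.212×17.82))] = 9.804 × ln(1.373) = 3.111 d.
D_c = (0.212/0.314) × 17.82 × e^(−0.212×3.111) = 0.6752 × 17.82 × 0.5171 = 6.221 mg/L.
Minimum DO = 8.62 − 6.221 = 2.399 mg/L.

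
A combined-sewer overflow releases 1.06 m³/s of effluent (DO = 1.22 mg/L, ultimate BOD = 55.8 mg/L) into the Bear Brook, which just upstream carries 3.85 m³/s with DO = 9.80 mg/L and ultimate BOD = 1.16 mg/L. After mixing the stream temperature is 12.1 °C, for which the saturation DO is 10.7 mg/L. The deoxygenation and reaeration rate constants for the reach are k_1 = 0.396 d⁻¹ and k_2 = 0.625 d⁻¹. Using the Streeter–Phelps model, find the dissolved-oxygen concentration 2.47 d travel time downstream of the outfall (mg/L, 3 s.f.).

Mixed DO = (3.85×9.80 + 1.06×1.22)/(3.85+1.06) = 39.02/4.910 = 7.948 mg/L.
Mixed L₀ = (3.85×1.16 + 1.06×55.8)/(4.910) = 63.61/4.910 = 12.96 mg/L.
Initial deficit D₀ = C_s − DO₀ = 10.7 − 7.948 = 2.752 mg/L.
D(2.47) = [0.396×12.96/(0.625−0.396)](e^(−0.396×2.47) − e^(−0.625×2.47)) + 2.752 e^(−0.625×2.47)
= 22.40 × (0.3760 − 0.2136) + 2.752 × 0.2136 = 4.227 mg/L.
DO = 10.7 − 4.227 = 6.473 mg/L.

DO ≈ 6.47 mg/L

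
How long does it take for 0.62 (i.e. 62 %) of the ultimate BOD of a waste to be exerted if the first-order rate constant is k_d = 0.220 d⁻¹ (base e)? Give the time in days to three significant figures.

t ≈ 4.40 d

y/L₀ = 1 − e^(−k_d t) = 0.62 ⇒ e^(−k_d t) = 0.380
t = −ln(0.380) / 0.220 = 0.9676 / 0.220 = 4.398 d.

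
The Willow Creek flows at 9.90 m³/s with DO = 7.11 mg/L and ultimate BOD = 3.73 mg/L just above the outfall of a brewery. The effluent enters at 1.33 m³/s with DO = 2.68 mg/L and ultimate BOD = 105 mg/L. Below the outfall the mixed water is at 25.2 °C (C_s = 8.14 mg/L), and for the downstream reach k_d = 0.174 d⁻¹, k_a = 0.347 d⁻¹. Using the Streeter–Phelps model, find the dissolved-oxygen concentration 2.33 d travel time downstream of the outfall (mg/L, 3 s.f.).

Mixed DO = (9.90×7.11 + 1.33×2.68)/(9.90+1.33) = 73.95/11.23 = 6.585 mg/L.
Mixed L₀ = (9.90×3.73 + 1.33×105)/(11.23) = 176.6/11.23 = 15.72 mg/L.
Initial deficit D₀ = C_s − DO₀ = 8.14 − 6.585 = 1.555 mg/L.
D(2.33) = [0.174×15.72/(0.347−0.174)](e^(−0.174×2.33) − e^(−0.347×2.33)) + 1.555 e^(−0.347×2.33)
= 15.81 × (0.6667 − 0.4455) + 1.555 × 0.4455 = 4.190 mg/L.
DO = 8.14 − 4.190 = 3.950 mg/L.

DO ≈ 3.95 mg/L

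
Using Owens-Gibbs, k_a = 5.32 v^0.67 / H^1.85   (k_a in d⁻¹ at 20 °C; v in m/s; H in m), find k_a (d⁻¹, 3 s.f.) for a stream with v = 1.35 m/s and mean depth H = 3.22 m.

k_a = 5.32 × 1.35^0.67 / 3.22^1.85 = 5.32 × 1.223 / 8.700 = 0.7477 d⁻¹.

k_a ≈ 0.748 d⁻¹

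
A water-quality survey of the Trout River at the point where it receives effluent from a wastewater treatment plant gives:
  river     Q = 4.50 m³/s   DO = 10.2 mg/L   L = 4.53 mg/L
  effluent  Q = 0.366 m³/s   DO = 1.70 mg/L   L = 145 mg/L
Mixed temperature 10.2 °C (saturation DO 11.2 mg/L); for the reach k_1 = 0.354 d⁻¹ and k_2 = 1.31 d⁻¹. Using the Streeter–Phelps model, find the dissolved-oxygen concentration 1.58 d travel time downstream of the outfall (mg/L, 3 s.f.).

Mixed DO = (4.50×10.2 + 0.366×1.70)/(4.50+0.366) = 46.52/4.866 = 9.561 mg/L.
Mixed L₀ = (4.50×4.53 + 0.366×145)/(4.866) = 73.45/4.866 = 15.10 mg/L.
Initial deficit D₀ = C_s − DO₀ = 11.2 − 9.561 = 1.639 mg/L.
D(1.58) = [0.354×15.10/(1.31−0.354)](e^(−0.354×1.58) − e^(−1.31×1.58)) + 1.639 e^(−1.31×1.58)
= 5.590 × (0.5716 − 0.1262) + 1.639 × 0.1262 = 2.697 mg/L.
DO = 11.2 − 2.697 = 8.503 mg/L.

DO ≈ 8.50 mg/L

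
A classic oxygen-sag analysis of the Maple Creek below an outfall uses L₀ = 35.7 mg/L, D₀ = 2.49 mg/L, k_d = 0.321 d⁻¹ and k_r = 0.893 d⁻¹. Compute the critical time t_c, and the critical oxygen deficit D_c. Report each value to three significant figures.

t_c = [1/(k_r−k_d)] ln[(k_r/k_d)(1 − D₀(k_r−k_d)/(k_d L₀))]
= [1/(0.893−0.321)] ln[(0.893/0.321)(1 − 2.49×0.5720/(0.321×35.7))]
= (1/0.5720) ln[2.782 × 0.8757] = 1.748 × ln(2.436) = 1.748 × 0.8904 = 1.557 d.
D_c = (k_d/k_r) L₀ e^(−k_d t_c) = (0.321/0.893) × 35.7 × e^(−0.321×1.557) = 0.3595 × 35.7 × 0.6067 = 7.786 mg/L.

t_c ≈ 1.56 d; D_c ≈ 7.79 mg/L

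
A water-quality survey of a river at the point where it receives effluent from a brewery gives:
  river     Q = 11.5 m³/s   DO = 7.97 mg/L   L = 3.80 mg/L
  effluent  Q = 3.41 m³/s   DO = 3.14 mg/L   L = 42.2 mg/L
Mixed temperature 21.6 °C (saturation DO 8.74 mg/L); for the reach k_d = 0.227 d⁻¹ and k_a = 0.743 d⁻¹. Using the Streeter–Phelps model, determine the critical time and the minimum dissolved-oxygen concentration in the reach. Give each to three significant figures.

t_c ≈ 1.50 d; minimum DO ≈ 6.00 mg/L

Mixed DO = (11.5×7.97 + 3.41×3.14)/(11.5+3.41) = 102.4/14.91 = 6.865 mg/L.
Mixed L₀ = (11.5×3.80 + 3.41×42.2)/(14.91) = 187.6/14.91 = 12.58 mg/L.
Initial deficit D₀ = C_s − DO₀ = 8.74 − 6.865 = 1.875 mg/L.
t_c = (1/0.5160) ln[(0.743/0.227)(1 − 1.875×0.5160/(0.227×12.58))] = 1.938 × ln(2.165) = 1.497 d.
D_c = (0.227/0.743) × 12.58 × e^(−0.227×1.497) = 0.3055 × 12.58 × 0.7120 = 2.737 mg/L.
Minimum DO = 8.74 − 2.737 = 6.003 mg/L.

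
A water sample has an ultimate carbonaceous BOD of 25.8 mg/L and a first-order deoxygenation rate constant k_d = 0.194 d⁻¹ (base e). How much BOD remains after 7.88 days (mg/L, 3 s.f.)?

L ≈ 5.59 mg/L

L_t = L₀ e^(−k_d t) = 25.8 × e^(−0.194×7.88) = 25.8 × 0.2168 = 5.594 mg/L.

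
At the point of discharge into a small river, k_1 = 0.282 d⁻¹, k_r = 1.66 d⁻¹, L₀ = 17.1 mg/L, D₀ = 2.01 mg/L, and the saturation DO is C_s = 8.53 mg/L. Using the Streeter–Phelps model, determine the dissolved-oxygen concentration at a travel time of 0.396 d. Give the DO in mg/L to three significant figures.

DO ≈ 6.17 mg/L

k_1 L₀/(k_r−k_1) = 0.282×17.1/(1.66−0.282) = 4.822/1.378 = 3.499 mg/L.
e^(−k_1 t) = e^(−0.282×0.3960) = 0.8943; e^(−k_r t) = e^(−1.66×0.3960) = 0.5182.
D = 3.499 × (0.8943 − 0.5182) + 2.01 × 0.5182 = 1.316 + 1.042 = 2.358 mg/L.
DO = C_s − D = 8.53 − 2.358 = 6.172 mg/L.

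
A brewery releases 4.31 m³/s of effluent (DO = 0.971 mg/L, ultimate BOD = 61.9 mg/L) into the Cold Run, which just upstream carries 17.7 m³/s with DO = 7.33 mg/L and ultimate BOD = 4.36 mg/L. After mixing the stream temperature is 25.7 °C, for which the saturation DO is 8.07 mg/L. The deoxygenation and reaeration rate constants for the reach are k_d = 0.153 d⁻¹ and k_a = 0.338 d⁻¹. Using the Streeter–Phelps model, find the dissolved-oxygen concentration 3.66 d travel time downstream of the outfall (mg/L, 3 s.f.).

DO ≈ 3.86 mg/L

Mixed DO = (17.7×7.33 + 4.31×0.971)/(17.7+4.31) = 133.9/22.01 = 6.085 mg/L.
Mixed L₀ = (17.7×4.36 + 4.31×61.9)/(22.01) = 344.0/22.01 = 15.63 mg/L.
Initial deficit D₀ = C_s − DO₀ = 8.07 − 6.085 = 1.985 mg/L.
D(3.66) = [0.153×15.63/(0.338−0.153)](e^(−0.153×3.66) − e^(−0.338×3.66)) + 1.985 e^(−0.338×3.66)
= 12.92 × (0.5712 − 0.2902) + 1.985 × 0.2902 = 4.208 mg/L.
DO = 8.07 − 4.208 = 3.862 mg/L.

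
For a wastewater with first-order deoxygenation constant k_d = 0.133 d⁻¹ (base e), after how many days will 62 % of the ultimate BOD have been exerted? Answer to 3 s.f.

y/L₀ = 1 − e^(−k_d t) = 0.62 ⇒ e^(−k_d t) = 0.380
t = −ln(0.380) / 0.133 = 0.9676 / 0.133 = 7.275 d.

t ≈ 7.28 d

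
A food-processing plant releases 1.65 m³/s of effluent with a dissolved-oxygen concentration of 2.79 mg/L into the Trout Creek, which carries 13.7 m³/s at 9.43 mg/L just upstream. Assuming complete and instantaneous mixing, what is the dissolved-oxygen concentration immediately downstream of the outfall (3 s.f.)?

8.72 mg/L

Flow-weighted mixing: C = (Q_r C_r + Q_w C_w)/(Q_r + Q_w)
= (13.7×9.43 + 1.65×2.79)/(13.7 + 1.65) = 133.8/15.35 = 8.716 mg/L.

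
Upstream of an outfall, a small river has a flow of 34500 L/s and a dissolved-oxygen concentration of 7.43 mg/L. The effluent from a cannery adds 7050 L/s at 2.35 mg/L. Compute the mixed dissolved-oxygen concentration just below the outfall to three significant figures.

Flow-weighted mixing: C = (Q_r C_r + Q_w C_w)/(Q_r + Q_w)
= (34500×7.43 + 7050×2.35)/(34500 + 7050) = 272900/41550 = 6.568 mg/L.

6.57 mg/L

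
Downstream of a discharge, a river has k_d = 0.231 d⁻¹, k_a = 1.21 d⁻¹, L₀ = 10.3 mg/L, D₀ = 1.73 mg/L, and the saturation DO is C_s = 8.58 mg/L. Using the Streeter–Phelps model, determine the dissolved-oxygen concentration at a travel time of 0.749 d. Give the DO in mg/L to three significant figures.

DO ≈ 6.82 mg/L

k_d L₀/(k_a−k_d) = 0.231×10.3/(1.21−0.231) = 2.379/0.9790 = 2.430 mg/L.
e^(−k_d t) = e^(−0.231×0.7490) = 0.8411; e^(−k_a t) = e^(−1.21×0.7490) = 0.4040.
D = 2.430 × (0.8411 − 0.4040) + 1.73 × 0.4040 = 1.062 + 0.6990 = 1.761 mg/L.
DO = C_s − D = 8.58 − 1.761 = 6.819 mg/L.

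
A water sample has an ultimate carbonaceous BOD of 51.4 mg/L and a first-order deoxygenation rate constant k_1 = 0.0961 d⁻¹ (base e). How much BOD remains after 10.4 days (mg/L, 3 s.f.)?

L_t = L₀ e^(−k_1 t) = 51.4 × e^(−0.0961×10.4) = 51.4 × 0.3681 = 18.92 mg/L.

L ≈ 18.9 mg/L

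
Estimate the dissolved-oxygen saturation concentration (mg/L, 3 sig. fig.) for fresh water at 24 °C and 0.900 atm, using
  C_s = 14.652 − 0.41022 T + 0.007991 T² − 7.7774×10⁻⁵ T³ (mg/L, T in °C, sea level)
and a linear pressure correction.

At sea level: C_s = 14.652 − 0.41022×24 + 0.007991×24² − 7.7774×10⁻⁵×24³ = 8.334 mg/L.
Pressure correction: C_s' = 8.334 × 0.900 = 7.501 mg/L.

C_s ≈ 7.50 mg/L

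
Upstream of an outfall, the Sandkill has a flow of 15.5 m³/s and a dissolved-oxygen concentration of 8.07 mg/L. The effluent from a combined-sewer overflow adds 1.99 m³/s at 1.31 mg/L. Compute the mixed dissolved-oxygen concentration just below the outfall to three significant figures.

7.30 mg/L

Flow-weighted mixing: C = (Q_r C_r + Q_w C_w)/(Q_r + Q_w)
= (15.5×8.07 + 1.99×1.31)/(15.5 + 1.99) = 127.7/17.49 = 7.301 mg/L.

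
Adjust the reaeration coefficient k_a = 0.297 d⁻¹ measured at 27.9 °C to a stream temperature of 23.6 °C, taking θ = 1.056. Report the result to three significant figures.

k_a(T₂) = k_a(T₁) · θ^(T₂−T₁) = 0.297 × 1.056^(23.6−27.9)
= 0.297 × 1.056^-4.30 = 0.297 × 0.7911 = 0.2350 d⁻¹.

k_a ≈ 0.235 d⁻¹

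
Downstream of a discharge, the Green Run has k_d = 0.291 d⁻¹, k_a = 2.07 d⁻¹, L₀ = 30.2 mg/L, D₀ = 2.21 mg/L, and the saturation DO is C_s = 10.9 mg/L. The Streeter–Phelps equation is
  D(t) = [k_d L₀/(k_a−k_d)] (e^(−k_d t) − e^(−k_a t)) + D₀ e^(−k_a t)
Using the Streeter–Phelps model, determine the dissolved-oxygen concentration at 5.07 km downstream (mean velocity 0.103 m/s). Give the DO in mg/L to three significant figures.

DO ≈ 7.55 mg/L

Travel time t = x/v = 5.07 km / (0.103 m/s) = 5070 m / 0.103 m/s = 49220 s = 0.5697 d.
k_d L₀/(k_a−k_d) = 0.291×30.2/(2.07−0.291) = 8.788/1.779 = 4.940 mg/L.
e^(−k_d t) = e^(−0.291×0.5697) = 0.8472; e^(−k_a t) = e^(−2.07×0.5697) = 0.3075.
D = 4.940 × (0.8472 − 0.3075) + 2.21 × 0.3075 = 2.666 + 0.6796 = 3.346 mg/L.
DO = C_s − D = 10.9 − 3.346 = 7.554 mg/L.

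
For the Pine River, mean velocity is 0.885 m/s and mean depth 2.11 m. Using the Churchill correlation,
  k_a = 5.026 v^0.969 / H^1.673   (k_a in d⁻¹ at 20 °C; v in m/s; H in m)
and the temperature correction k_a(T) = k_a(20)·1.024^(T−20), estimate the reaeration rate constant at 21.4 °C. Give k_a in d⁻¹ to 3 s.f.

k_a ≈ 1.32 d⁻¹

k_a(20) = 5.026 × 0.885^0.969 / 2.11^1.673 = 5.026 × 0.8884 / 3.488 = 1.280 d⁻¹.
k_a(21.4) = 1.280 × 1.024^(21.4−20) = 1.280 × 1.034 = 1.323 d⁻¹.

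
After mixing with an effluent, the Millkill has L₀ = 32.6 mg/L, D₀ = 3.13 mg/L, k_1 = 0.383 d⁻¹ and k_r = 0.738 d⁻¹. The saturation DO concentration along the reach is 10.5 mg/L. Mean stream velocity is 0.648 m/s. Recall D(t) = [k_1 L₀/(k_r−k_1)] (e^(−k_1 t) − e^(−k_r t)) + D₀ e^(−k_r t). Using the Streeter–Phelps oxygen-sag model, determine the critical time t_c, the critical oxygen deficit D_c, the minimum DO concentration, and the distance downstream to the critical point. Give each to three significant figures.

With k_r/k_1 = 1.927 and 1 − D₀(k_r−k_1)/(k_1 L₀) = 0.9110,
t_c = ln(1.927 × 0.9110) / (0.738 − 0.383) = ln(1.755) / 0.3550 = 0.5627/0.3550 = 1.585 d.
D_c = (k_1/k_r) L₀ e^(−k_1 t_c) = (0.383/0.738) × 32.6 × e^(−0.383×1.585) = 0.5190 × 32.6 × 0.5449 = 9.219 mg/L.
Minimum DO = C_s − D_c = 10.5 − 9.219 = 1.281 mg/L.
x_c = v t_c = 0.648 m/s × 1.585 d × 86400 s/d = 88740 m ≈ 88.7 km.

t_c ≈ 1.59 d; D_c ≈ 9.22 mg/L; min DO ≈ 1.28 mg/L; x_c ≈ 88.7 km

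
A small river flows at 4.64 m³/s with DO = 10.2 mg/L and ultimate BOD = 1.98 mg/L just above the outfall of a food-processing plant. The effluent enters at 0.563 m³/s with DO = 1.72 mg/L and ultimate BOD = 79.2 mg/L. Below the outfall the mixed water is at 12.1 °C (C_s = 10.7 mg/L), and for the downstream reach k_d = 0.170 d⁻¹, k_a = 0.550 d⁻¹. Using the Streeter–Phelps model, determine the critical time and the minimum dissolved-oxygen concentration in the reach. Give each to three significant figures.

t_c ≈ 2.13 d; minimum DO ≈ 8.47 mg/L

Mixed DO = (4.64×10.2 + 0.563×1.72)/(4.64+0.563) = 48.30/5.203 = 9.282 mg/L.
Mixed L₀ = (4.64×1.98 + 0.563×79.2)/(5.203) = 53.78/5.203 = 10.34 mg/L.
Initial deficit D₀ = C_s − DO₀ = 10.7 − 9.282 = 1.418 mg/L.
t_c = (1/0.3800) ln[(0.550/0.170)(1 − 1.418×0.3800/(0.170×10.34))] = 2.632 × ln(2.243) = 2.126 d.
D_c = (0.170/0.550) × 10.34 × e^(−0.170×2.126) = 0.3091 × 10.34 × 0.6966 = 2.226 mg/L.
Minimum DO = 10.7 − 2.226 = 8.474 mg/L.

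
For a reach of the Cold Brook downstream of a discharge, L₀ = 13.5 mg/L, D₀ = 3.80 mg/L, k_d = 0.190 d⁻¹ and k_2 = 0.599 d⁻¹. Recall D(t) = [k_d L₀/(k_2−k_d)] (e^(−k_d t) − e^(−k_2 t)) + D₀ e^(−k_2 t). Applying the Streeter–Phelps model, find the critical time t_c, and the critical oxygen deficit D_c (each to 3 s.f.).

At the critical point dD/dt = 0, so k_d L₀ e^(−k_d t) = k_2 D. Substituting D(t) from the Streeter–Phelps equation and solving for t gives
t_c = ln[(k_2/k_d)(1 − D₀(k_2−k_d)/(k_d L₀))] / (k_2−k_d).
Here k_2−k_d = 0.4090 d⁻¹ and 1 − D₀(k_2−k_d)/(k_d L₀) = 1 − 3.80×0.4090/(0.190×13.5) = 0.3941, so
t_c = ln(3.153 × 0.3941) / 0.4090 = 0.2170 / 0.4090 = 0.5306 d.
L(t_c) = L₀ e^(−k_d t_c) = 13.5 × 0.9041 = 12.21 mg/L, and at the critical point k_2 D_c = k_d L, so D_c = (0.190/0.599) × 12.21 = 3.871 mg/L.

t_c ≈ 0.531 d; D_c ≈ 3.87 mg/L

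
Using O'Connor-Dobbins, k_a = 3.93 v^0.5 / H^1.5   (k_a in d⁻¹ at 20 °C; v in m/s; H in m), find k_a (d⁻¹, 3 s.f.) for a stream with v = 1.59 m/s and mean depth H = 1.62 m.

k_a = 3.93 × 1.59^0.5 / 1.62^1.5 = 3.93 × 1.261 / 2.062 = 2.403 d⁻¹.

k_a ≈ 2.40 d⁻¹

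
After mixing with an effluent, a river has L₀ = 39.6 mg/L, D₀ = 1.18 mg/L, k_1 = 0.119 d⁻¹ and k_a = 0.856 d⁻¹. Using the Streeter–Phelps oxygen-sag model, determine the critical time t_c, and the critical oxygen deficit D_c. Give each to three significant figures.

t_c ≈ 2.40 d; D_c ≈ 4.14 mg/L

At the critical point dD/dt = 0, so k_1 L₀ e^(−k_1 t) = k_a D. Substituting D(t) from the Streeter–Phelps equation and solving for t gives
t_c = ln[(k_a/k_1)(1 − D₀(k_a−k_1)/(k_1 L₀))] / (k_a−k_1).
Here k_a−k_1 = 0.7370 d⁻¹ and 1 − D₀(k_a−k_1)/(k_1 L₀) = 1 − 1.18×0.7370/(0.119×39.6) = 0.8155, so
t_c = ln(7.193 × 0.8155) / 0.7370 = 1.769 / 0.7370 = 2.400 d.
L(t_c) = L₀ e^(−k_1 t_c) = 39.6 × 0.7515 = 29.76 mg/L, and at the critical point k_a D_c = k_1 L, so D_c = (0.119/0.856) × 29.76 = 4.137 mg/L.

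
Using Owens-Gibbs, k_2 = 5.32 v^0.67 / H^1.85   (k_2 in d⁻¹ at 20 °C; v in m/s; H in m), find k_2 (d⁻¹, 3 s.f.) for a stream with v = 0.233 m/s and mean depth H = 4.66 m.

k_2 ≈ 0.116 d⁻¹

k_2 = 5.32 × 0.233^0.67 / 4.66^1.85 = 5.32 × 0.3768 / 17.24 = 0.1163 d⁻¹.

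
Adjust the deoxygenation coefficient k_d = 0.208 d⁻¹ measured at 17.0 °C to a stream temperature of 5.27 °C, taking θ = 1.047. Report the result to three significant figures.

k_d(T₂) = k_d(T₁) · θ^(T₂−T₁) = 0.208 × 1.047^(5.27−17.0)
= 0.208 × 1.047^-11.7 = 0.208 × 0.5835 = 0.1214 d⁻¹.

k_d ≈ 0.121 d⁻¹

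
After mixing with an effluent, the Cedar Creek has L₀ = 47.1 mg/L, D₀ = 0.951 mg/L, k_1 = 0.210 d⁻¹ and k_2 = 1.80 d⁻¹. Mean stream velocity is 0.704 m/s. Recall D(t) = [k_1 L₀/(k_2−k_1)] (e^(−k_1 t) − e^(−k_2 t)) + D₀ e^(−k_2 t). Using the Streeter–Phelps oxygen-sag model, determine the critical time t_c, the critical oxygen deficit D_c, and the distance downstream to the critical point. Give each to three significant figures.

With k_2/k_1 = 8.571 and 1 − D₀(k_2−k_1)/(k_1 L₀) = 0.8471,
t_c = ln(8.571 × 0.8471) / (1.80 − 0.210) = ln(7.261) / 1.590 = 1.983/1.590 = 1.247 d.
L(t_c) = L₀ e^(−k_1 t_c) = 47.1 × 0.7696 = 36.25 mg/L, and at the critical point k_2 D_c = k_1 L, so D_c = (0.210/1.80) × 36.25 = 4.229 mg/L.
x_c = v t_c = 0.704 m/s × 1.247 d × 86400 s/d = 75840 m ≈ 75.8 km.

t_c ≈ 1.25 d; D_c ≈ 4.23 mg/L; x_c ≈ 75.8 km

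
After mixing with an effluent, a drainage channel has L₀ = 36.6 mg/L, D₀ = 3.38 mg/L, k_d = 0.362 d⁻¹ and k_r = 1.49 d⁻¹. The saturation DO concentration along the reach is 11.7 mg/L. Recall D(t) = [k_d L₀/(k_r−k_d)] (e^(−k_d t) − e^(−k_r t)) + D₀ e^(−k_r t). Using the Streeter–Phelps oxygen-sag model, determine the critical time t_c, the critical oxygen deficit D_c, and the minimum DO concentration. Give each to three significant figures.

t_c ≈ 0.953 d; D_c ≈ 6.30 mg/L; min DO ≈ 5.40 mg/L

With k_r/k_d = 4.116 and 1 − D₀(k_r−k_d)/(k_d L₀) = 0.7122,
t_c = ln(4.116 × 0.7122) / (1.49 − 0.362) = ln(2.932) / 1.128 = 1.076/1.128 = 0.9535 d.
L(t_c) = L₀ e^(−k_d t_c) = 36.6 × 0.7081 = 25.92 mg/L, and at the critical point k_r D_c = k_d L, so D_c = (0.362/1.49) × 25.92 = 6.297 mg/L.
Minimum DO = C_s − D_c = 11.7 − 6.297 = 5.403 mg/L.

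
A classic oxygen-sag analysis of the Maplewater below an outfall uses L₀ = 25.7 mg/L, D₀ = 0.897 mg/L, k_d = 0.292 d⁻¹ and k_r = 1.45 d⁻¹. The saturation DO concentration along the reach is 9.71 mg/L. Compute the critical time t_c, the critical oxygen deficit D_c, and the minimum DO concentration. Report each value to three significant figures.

At the critical point dD/dt = 0, so k_d L₀ e^(−k_d t) = k_r D. Substituting D(t) from the Streeter–Phelps equation and solving for t gives
t_c = ln[(k_r/k_d)(1 − D₀(k_r−k_d)/(k_d L₀))] / (k_r−k_d).
Here k_r−k_d = 1.158 d⁻¹ and 1 − D₀(k_r−k_d)/(k_d L₀) = 1 − 0.897×1.158/(0.292×25.7) = 0.8616, so
t_c = ln(4.966 × 0.8616) / 1.158 = 1.454 / 1.158 = 1.255 d.
L(t_c) = L₀ e^(−k_d t_c) = 25.7 × 0.6931 = 17.81 mg/L, and at the critical point k_r D_c = k_d L, so D_c = (0.292/1.45) × 17.81 = 3.587 mg/L.
Minimum DO = C_s − D_c = 9.71 − 3.587 = 6.123 mg/L.

t_c ≈ 1.26 d; D_c ≈ 3.59 mg/L; min DO ≈ 6.12 mg/L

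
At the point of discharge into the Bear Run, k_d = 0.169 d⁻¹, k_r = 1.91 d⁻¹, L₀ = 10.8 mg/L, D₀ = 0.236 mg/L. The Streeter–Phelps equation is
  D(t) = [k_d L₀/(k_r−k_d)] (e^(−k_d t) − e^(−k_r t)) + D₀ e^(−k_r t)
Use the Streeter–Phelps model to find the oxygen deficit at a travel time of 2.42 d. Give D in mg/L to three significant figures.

k_d L₀/(k_r−k_d) = 0.169×10.8/(1.91−0.169) = 1.825/1.741 = 1.048 mg/L.
e^(−k_d t) = e^(−0.169×2.420) = 0.6643; e^(−k_r t) = e^(−1.91×2.420) = 0.009831.
D = 1.048 × (0.6643 − 0.009831) + 0.236 × 0.009831 = 0.6861 + 0.002320 = 0.6885 mg/L.

D ≈ 0.688 mg/L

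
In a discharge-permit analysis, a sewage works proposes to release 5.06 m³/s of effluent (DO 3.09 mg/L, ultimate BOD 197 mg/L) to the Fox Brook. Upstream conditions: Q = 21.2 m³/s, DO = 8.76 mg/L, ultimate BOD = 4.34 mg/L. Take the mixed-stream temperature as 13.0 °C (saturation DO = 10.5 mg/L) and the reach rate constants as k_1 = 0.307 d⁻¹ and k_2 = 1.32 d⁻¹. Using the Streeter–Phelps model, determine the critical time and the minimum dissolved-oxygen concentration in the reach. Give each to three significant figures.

Mixed DO = (21.2×8.76 + 5.06×3.09)/(21.2+5.06) = 201.3/26.26 = 7.667 mg/L.
Mixed L₀ = (21.2×4.34 + 5.06×197)/(26.26) = 1089/26.26 = 41.46 mg/L.
Initial deficit D₀ = C_s − DO₀ = 10.5 − 7.667 = 2.833 mg/L.
t_c = (1/1.013) ln[(1.32/0.307)(1 − 2.833×1.013/(0.307×41.46))] = 0.9872 × ln(3.330) = 1.188 d.
D_c = (0.307/1.32) × 41.46 × e^(−0.307×1.188) = 0.2326 × 41.46 × 0.6945 = 6.697 mg/L.
Minimum DO = 10.5 − 6.697 = 3.803 mg/L.

t_c ≈ 1.19 d; minimum DO ≈ 3.80 mg/L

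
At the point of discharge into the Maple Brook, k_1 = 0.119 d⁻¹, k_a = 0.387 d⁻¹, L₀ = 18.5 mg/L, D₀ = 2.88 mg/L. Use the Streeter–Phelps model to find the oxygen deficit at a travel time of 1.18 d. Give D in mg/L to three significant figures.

D ≈ 3.76 mg/L

k_1 L₀/(k_a−k_1) = 0.119×18.5/(0.387−0.119) = 2.201/0.2680 = 8.215 mg/L.
e^(−k_1 t) = e^(−0.119×1.180) = 0.8690; e^(−k_a t) = e^(−0.387×1.180) = 0.6334.
D = 8.215 × (0.8690 − 0.6334) + 2.88 × 0.6334 = 1.935 + 1.824 = 3.760 mg/L.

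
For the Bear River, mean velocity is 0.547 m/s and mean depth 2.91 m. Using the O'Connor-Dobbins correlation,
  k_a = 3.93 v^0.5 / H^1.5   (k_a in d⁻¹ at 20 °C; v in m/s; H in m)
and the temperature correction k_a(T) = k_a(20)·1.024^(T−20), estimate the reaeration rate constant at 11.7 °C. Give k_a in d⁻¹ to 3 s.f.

k_a ≈ 0.481 d⁻¹

k_a(20) = 3.93 × 0.547^0.5 / 2.91^1.5 = 3.93 × 0.7396 / 4.964 = 0.5855 d⁻¹.
k_a(11.7) = 0.5855 × 1.024^(11.7−20) = 0.5855 × 0.8213 = 0.4809 d⁻¹.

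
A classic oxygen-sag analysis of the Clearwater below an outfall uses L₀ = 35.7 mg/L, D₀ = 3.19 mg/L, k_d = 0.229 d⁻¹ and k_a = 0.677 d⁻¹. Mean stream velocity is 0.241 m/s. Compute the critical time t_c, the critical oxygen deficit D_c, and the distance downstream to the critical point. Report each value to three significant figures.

At the critical point dD/dt = 0, so k_d L₀ e^(−k_d t) = k_a D. Substituting D(t) from the Streeter–Phelps equation and solving for t gives
t_c = ln[(k_a/k_d)(1 − D₀(k_a−k_d)/(k_d L₀))] / (k_a−k_d).
Here k_a−k_d = 0.4480 d⁻¹ and 1 − D₀(k_a−k_d)/(k_d L₀) = 1 − 3.19×0.4480/(0.229×35.7) = 0.8252, so
t_c = ln(2.956 × 0.8252) / 0.4480 = 0.8918 / 0.4480 = 1.991 d.
L(t_c) = L₀ e^(−k_d t_c) = 35.7 × 0.6339 = 22.63 mg/L, and at the critical point k_a D_c = k_d L, so D_c = (0.229/0.677) × 22.63 = 7.655 mg/L.
x_c = v t_c = 0.241 m/s × 1.991 d × 86400 s/d = 41450 m ≈ 41.4 km.

t_c ≈ 1.99 d; D_c ≈ 7.65 mg/L; x_c ≈ 41.4 km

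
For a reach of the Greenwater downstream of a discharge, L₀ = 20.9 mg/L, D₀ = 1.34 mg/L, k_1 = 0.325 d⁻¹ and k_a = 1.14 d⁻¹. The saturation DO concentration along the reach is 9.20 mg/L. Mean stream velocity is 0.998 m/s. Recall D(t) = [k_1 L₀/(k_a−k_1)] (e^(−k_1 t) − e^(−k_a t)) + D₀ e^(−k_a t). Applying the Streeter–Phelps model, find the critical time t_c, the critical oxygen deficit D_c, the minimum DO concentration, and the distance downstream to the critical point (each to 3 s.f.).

At the critical point dD/dt = 0, so k_1 L₀ e^(−k_1 t) = k_a D. Substituting D(t) from the Streeter–Phelps equation and solving for t gives
t_c = ln[(k_a/k_1)(1 − D₀(k_a−k_1)/(k_1 L₀))] / (k_a−k_1).
Here k_a−k_1 = 0.8150 d⁻¹ and 1 − D₀(k_a−k_1)/(k_1 L₀) = 1 − 1.34×0.8150/(0.325×20.9) = 0.8392, so
t_c = ln(3.508 × 0.8392) / 0.8150 = 1.080 / 0.8150 = 1.325 d.
D_c = (k_1/k_a) L₀ e^(−k_1 t_c) = (0.325/1.14) × 20.9 × e^(−0.325×1.325) = 0.2851 × 20.9 × 0.6502 = 3.874 mg/L.
Minimum DO = C_s − D_c = 9.20 − 3.874 = 5.326 mg/L.
x_c = v t_c = 0.998 m/s × 1.325 d × 86400 s/d = 114200 m ≈ 114 km.

t_c ≈ 1.32 d; D_c ≈ 3.87 mg/L; min DO ≈ 5.33 mg/L; x_c ≈ 114 km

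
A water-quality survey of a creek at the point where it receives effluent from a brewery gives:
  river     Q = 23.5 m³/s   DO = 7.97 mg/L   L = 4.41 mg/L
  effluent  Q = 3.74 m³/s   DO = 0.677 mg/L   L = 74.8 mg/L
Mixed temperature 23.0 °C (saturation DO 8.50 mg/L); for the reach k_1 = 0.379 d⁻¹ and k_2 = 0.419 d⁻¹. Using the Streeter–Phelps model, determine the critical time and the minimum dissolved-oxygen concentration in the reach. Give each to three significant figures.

t_c ≈ 2.22 d; minimum DO ≈ 3.01 mg/L

Mixed DO = (23.5×7.97 + 3.74×0.677)/(23.5+3.74) = 189.8/27.24 = 6.969 mg/L.
Mixed L₀ = (23.5×4.41 + 3.74×74.8)/(27.24) = 383.4/27.24 = 14.07 mg/L.
Initial deficit D₀ = C_s − DO₀ = 8.50 − 6.969 = 1.531 mg/L.
t_c = (1/0.04000) ln[(0.419/0.379)(1 − 1.531×0.04000/(0.379×14.07))] = 25.00 × ln(1.093) = 2.220 d.
D_c = (0.379/0.419) × 14.07 × e^(−0.379×2.220) = 0.9045 × 14.07 × 0.4312 = 5.489 mg/L.
Minimum DO = 8.50 − 5.489 = 3.011 mg/L.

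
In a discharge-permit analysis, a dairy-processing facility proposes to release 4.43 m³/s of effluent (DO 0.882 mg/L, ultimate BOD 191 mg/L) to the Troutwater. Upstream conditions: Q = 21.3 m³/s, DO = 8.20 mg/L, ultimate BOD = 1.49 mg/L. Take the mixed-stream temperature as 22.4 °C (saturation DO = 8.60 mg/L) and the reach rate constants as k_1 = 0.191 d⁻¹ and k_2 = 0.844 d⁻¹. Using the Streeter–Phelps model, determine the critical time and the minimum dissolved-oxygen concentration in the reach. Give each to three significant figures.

t_c ≈ 2.00 d; minimum DO ≈ 3.33 mg/L

Mixed DO = (21.3×8.20 + 4.43×0.882)/(21.3+4.43) = 178.6/25.73 = 6.940 mg/L.
Mixed L₀ = (21.3×1.49 + 4.43×191)/(25.73) = 877.9/25.73 = 34.12 mg/L.
Initial deficit D₀ = C_s − DO₀ = 8.60 − 6.940 = 1.660 mg/L.
t_c = (1/0.6530) ln[(0.844/0.191)(1 − 1.660×0.6530/(0.191×34.12))] = 1.531 × ln(3.684) = 1.997 d.
D_c = (0.191/0.844) × 34.12 × e^(−0.191×1.997) = 0.2263 × 34.12 × 0.6829 = 5.273 mg/L.
Minimum DO = 8.60 − 5.273 = 3.327 mg/L.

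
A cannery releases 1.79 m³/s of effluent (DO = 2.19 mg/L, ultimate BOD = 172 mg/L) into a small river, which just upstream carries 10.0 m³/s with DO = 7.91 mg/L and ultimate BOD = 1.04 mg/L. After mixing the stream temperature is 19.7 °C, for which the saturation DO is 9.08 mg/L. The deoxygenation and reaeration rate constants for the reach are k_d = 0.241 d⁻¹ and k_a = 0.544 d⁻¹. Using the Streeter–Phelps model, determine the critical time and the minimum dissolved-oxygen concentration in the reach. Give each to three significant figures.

Mixed DO = (10.0×7.91 + 1.79×2.19)/(10.0+1.79) = 83.02/11.79 = 7.042 mg/L.
Mixed L₀ = (10.0×1.04 + 1.79×172)/(11.79) = 318.3/11.79 = 27.00 mg/L.
Initial deficit D₀ = C_s − DO₀ = 9.08 − 7.042 = 2.038 mg/L.
t_c = (1/0.3030) ln[(0.544/0.241)(1 − 2.038×0.3030/(0.241×27.00))] = 3.300 × ln(2.043) = 2.358 d.
D_c = (0.241/0.544) × 27.00 × e^(−0.241×2.358) = 0.4430 × 27.00 × 0.5665 = 6.775 mg/L.
Minimum DO = 9.08 − 6.775 = 2.305 mg/L.

t_c ≈ 2.36 d; minimum DO ≈ 2.30 mg/L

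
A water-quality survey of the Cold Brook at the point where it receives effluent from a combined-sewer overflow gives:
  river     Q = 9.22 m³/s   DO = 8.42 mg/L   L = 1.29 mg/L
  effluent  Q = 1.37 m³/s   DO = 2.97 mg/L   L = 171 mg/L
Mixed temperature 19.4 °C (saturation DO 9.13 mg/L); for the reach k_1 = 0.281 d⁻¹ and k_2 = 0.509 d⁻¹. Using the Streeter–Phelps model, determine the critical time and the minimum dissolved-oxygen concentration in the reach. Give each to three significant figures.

Mixed DO = (9.22×8.42 + 1.37×2.97)/(9.22+1.37) = 81.70/10.59 = 7.715 mg/L.
Mixed L₀ = (9.22×1.29 + 1.37×171)/(10.59) = 246.2/10.59 = 23.24 mg/L.
Initial deficit D₀ = C_s − DO₀ = 9.13 − 7.715 = 1.415 mg/L.
t_c = (1/0.2280) ln[(0.509/0.281)(1 − 1.415×0.2280/(0.281×23.24))] = 4.386 × ln(1.722) = 2.383 d.
D_c = (0.281/0.509) × 23.24 × e^(−0.281×2.383) = 0.5521 × 23.24 × 0.5118 = 6.568 mg/L.
Minimum DO = 9.13 − 6.568 = 2.562 mg/L.

t_c ≈ 2.38 d; minimum DO ≈ 2.56 mg/L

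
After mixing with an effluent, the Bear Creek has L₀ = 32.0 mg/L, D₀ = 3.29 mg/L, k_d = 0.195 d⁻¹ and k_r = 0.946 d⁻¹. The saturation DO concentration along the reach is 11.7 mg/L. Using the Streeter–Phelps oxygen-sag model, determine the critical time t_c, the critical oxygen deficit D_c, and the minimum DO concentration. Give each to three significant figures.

t_c ≈ 1.43 d; D_c ≈ 4.99 mg/L; min DO ≈ 6.71 mg/L

With k_r/k_d = 4.851 and 1 − D₀(k_r−k_d)/(k_d L₀) = 0.6040,
t_c = ln(4.851 × 0.6040) / (0.946 − 0.195) = ln(2.930) / 0.7510 = 1.075/0.7510 = 1.432 d.
D_c = (k_d/k_r) L₀ e^(−k_d t_c) = (0.195/0.946) × 32.0 × e^(−0.195×1.432) = 0.2061 × 32.0 × 0.7564 = 4.989 mg/L.
Minimum DO = C_s − D_c = 11.7 − 4.989 = 6.711 mg/L.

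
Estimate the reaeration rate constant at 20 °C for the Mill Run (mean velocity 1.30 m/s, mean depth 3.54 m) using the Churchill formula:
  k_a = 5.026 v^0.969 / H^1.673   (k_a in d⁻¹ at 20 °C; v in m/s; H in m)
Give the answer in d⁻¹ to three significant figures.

k_a = 5.026 × 1.30^0.969 / 3.54^1.673 = 5.026 × 1.289 / 8.289 = 0.7819 d⁻¹.

k_a ≈ 0.782 d⁻¹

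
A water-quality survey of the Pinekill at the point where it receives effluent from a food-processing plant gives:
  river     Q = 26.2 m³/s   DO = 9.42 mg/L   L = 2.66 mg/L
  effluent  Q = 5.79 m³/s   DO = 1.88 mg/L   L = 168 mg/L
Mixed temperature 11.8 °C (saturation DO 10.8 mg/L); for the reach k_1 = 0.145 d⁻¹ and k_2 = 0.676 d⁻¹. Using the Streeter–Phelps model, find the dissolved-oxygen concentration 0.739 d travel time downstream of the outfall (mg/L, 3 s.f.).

DO ≈ 6.54 mg/L

Mixed DO = (26.2×9.42 + 5.79×1.88)/(26.2+5.79) = 257.7/31.99 = 8.055 mg/L.
Mixed L₀ = (26.2×2.66 + 5.79×168)/(31.99) = 1042/31.99 = 32.59 mg/L.
Initial deficit D₀ = C_s − DO₀ = 10.8 − 8.055 = 2.745 mg/L.
D(0.739) = [0.145×32.59/(0.676−0.145)](e^(−0.145×0.739) − e^(−0.676×0.739)) + 2.745 e^(−0.676×0.739)
= 8.898 × (0.8984 − 0.6068) + 2.745 × 0.6068 = 4.260 mg/L.
DO = 10.8 − 4.260 = 6.540 mg/L.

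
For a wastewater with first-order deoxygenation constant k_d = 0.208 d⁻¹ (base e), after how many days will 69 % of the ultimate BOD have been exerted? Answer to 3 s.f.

y/L₀ = 1 − e^(−k_d t) = 0.69 ⇒ e^(−k_d t) = 0.310
t = −ln(0.310) / 0.208 = 1.171 / 0.208 = 5.631 d.

t ≈ 5.63 d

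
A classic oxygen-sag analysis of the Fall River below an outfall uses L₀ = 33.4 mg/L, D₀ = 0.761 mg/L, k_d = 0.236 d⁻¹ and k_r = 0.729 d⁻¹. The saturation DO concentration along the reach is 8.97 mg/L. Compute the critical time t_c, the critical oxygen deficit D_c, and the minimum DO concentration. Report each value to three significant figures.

t_c ≈ 2.19 d; D_c ≈ 6.45 mg/L; min DO ≈ 2.52 mg/L

With k_r/k_d = 3.089 and 1 − D₀(k_r−k_d)/(k_d L₀) = 0.9524,
t_c = ln(3.089 × 0.9524) / (0.729 − 0.236) = ln(2.942) / 0.4930 = 1.079/0.4930 = 2.189 d.
L(t_c) = L₀ e^(−k_d t_c) = 33.4 × 0.5966 = 19.93 mg/L, and at the critical point k_r D_c = k_d L, so D_c = (0.236/0.729) × 19.93 = 6.451 mg/L.
Minimum DO = C_s − D_c = 8.97 − 6.451 = 2.519 mg/L.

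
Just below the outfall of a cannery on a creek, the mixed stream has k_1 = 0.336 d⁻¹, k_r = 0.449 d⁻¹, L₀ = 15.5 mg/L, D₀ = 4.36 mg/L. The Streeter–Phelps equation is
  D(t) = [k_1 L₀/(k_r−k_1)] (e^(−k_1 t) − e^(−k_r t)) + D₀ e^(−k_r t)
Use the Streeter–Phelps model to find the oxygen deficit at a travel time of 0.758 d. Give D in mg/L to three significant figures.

k_1 L₀/(k_r−k_1) = 0.336×15.5/(0.449−0.336) = 5.208/0.1130 = 46.09 mg/L.
e^(−k_1 t) = e^(−0.336×0.7580) = 0.7752; e^(−k_r t) = e^(−0.449×0.7580) = 0.7115.
D = 46.09 × (0.7752 − 0.7115) + 4.36 × 0.7115 = 2.933 + 3.102 = 6.035 mg/L.

D ≈ 6.03 mg/L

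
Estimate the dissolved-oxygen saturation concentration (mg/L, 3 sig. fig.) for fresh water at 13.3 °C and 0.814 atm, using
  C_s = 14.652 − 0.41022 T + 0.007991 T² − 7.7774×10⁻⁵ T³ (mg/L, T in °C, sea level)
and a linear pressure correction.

C_s ≈ 8.49 mg/L

At sea level: C_s = 14.652 − 0.41022×13.3 + 0.007991×13.3² − 7.7774×10⁻⁵×13.3³ = 10.43 mg/L.
Pressure correction: C_s' = 10.43 × 0.814 = 8.487 mg/L.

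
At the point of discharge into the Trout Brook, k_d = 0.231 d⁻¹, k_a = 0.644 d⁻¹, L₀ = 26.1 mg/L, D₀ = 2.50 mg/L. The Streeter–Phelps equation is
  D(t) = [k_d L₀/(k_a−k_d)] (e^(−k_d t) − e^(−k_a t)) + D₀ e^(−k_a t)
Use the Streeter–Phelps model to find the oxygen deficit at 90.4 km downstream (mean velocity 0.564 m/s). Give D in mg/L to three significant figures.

Travel time t = x/v = 90.4 km / (0.564 m/s) = 90400 m / 0.564 m/s = 160300 s = 1.855 d.
k_d L₀/(k_a−k_d) = 0.231×26.1/(0.644−0.231) = 6.029/0.4130 = 14.60 mg/L.
e^(−k_d t) = e^(−0.231×1.855) = 0.6515; e^(−k_a t) = e^(−0.644×1.855) = 0.3028.
D = 14.60 × (0.6515 − 0.3028) + 2.50 × 0.3028 = 5.090 + 0.7570 = 5.847 mg/L.

D ≈ 5.85 mg/L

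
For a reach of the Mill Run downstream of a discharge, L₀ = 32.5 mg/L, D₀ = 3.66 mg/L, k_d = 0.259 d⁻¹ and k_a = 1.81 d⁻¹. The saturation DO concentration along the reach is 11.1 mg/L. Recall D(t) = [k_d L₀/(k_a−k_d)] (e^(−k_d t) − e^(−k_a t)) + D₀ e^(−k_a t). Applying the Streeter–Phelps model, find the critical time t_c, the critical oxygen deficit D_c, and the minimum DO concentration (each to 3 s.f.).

t_c = [1/(k_a−k_d)] ln[(k_a/k_d)(1 − D₀(k_a−k_d)/(k_d L₀))]
= [1/(1.81−0.259)] ln[(1.81/0.259)(1 − 3.66×1.551/(0.259×32.5))]
= (1/1.551) ln[6.988 × 0.3256] = 0.6447 × ln(2.276) = 0.6447 × 0.8222 = 0.5301 d.
D_c = (k_d/k_a) L₀ e^(−k_d t_c) = (0.259/1.81) × 32.5 × e^(−0.259×0.5301) = 0.1431 × 32.5 × 0.8717 = 4.054 mg/L.
Minimum DO = C_s − D_c = 11.1 − 4.054 = 7.046 mg/L.

t_c ≈ 0.530 d; D_c ≈ 4.05 mg/L; min DO ≈ 7.05 mg/L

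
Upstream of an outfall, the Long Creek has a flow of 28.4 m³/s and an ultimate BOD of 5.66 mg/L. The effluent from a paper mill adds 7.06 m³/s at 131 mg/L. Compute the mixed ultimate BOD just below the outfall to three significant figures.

Flow-weighted mixing: C = (Q_r C_r + Q_w C_w)/(Q_r + Q_w)
= (28.4×5.66 + 7.06×131)/(28.4 + 7.06) = 1086/35.46 = 30.61 mg/L.

30.6 mg/L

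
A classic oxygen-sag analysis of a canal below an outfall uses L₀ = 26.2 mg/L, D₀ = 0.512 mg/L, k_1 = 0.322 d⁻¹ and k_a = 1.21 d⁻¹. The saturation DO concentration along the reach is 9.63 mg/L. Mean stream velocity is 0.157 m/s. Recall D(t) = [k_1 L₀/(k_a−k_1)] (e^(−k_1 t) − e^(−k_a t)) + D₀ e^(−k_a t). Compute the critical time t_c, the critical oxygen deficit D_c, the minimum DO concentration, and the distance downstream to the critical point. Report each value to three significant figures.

With k_a/k_1 = 3.758 and 1 − D₀(k_a−k_1)/(k_1 L₀) = 0.9461,
t_c = ln(3.758 × 0.9461) / (1.21 − 0.322) = ln(3.555) / 0.8880 = 1.268/0.8880 = 1.428 d.
D_c = (k_1/k_a) L₀ e^(−k_1 t_c) = (0.322/1.21) × 26.2 × e^(−0.322×1.428) = 0.2661 × 26.2 × 0.6313 = 4.402 mg/L.
Minimum DO = C_s − D_c = 9.63 − 4.402 = 5.228 mg/L.
x_c = v t_c = 0.157 m/s × 1.428 d × 86400 s/d = 19380 m ≈ 19.4 km.

t_c ≈ 1.43 d; D_c ≈ 4.40 mg/L; min DO ≈ 5.23 mg/L; x_c ≈ 19.4 km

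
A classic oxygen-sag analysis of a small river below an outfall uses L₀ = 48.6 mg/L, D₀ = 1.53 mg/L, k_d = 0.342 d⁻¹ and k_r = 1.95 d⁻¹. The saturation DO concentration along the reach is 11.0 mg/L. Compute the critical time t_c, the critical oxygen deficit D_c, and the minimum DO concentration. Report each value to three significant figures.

t_c ≈ 0.983 d; D_c ≈ 6.09 mg/L; min DO ≈ 4.91 mg/L

At the critical point dD/dt = 0, so k_d L₀ e^(−k_d t) = k_r D. Substituting D(t) from the Streeter–Phelps equation and solving for t gives
t_c = ln[(k_r/k_d)(1 − D₀(k_r−k_d)/(k_d L₀))] / (k_r−k_d).
Here k_r−k_d = 1.608 d⁻¹ and 1 − D₀(k_r−k_d)/(k_d L₀) = 1 − 1.53×1.608/(0.342×48.6) = 0.8520, so
t_c = ln(5.702 × 0.8520) / 1.608 = 1.581 / 1.608 = 0.9830 d.
D_c = (k_d/k_r) L₀ e^(−k_d t_c) = (0.342/1.95) × 48.6 × e^(−0.342×0.9830) = 0.1754 × 48.6 × 0.7145 = 6.090 mg/L.
Minimum DO = C_s − D_c = 11.0 − 6.090 = 4.910 mg/L.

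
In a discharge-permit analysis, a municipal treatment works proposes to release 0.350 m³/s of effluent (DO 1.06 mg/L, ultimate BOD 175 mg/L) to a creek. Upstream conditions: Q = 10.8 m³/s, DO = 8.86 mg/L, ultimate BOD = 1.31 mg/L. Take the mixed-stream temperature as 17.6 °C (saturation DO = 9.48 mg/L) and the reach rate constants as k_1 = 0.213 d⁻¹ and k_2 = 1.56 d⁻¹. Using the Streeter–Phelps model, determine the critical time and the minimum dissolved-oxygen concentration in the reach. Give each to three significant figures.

Mixed DO = (10.8×8.86 + 0.350×1.06)/(10.8+0.350) = 96.06/11.15 = 8.615 mg/L.
Mixed L₀ = (10.8×1.31 + 0.350×175)/(11.15) = 75.40/11.15 = 6.762 mg/L.
Initial deficit D₀ = C_s − DO₀ = 9.48 − 8.615 = 0.8648 mg/L.
t_c = (1/1.347) ln[(1.56/0.213)(1 − 0.8648×1.347/(0.213×6.762))] = 0.7424 × ln(1.400) = 0.2500 d.
D_c = (0.213/1.56) × 6.762 × e^(−0.213×0.2500) = 0.1365 × 6.762 × 0.9481 = 0.8754 mg/L.
Minimum DO = 9.48 − 0.8754 = 8.605 mg/L.

t_c ≈ 0.250 d; minimum DO ≈ 8.60 mg/L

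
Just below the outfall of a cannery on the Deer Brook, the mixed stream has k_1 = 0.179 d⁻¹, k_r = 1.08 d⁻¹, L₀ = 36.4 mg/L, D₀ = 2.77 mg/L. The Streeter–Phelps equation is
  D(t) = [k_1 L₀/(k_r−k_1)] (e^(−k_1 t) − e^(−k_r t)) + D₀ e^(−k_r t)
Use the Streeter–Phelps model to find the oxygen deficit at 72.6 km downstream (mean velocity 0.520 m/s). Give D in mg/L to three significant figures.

Travel time t = x/v = 72.6 km / (0.520 m/s) = 72600 m / 0.520 m/s = 139600 s = 1.616 d.
k_1 L₀/(k_r−k_1) = 0.179×36.4/(1.08−0.179) = 6.516/0.9010 = 7.232 mg/L.
e^(−k_1 t) = e^(−0.179×1.616) = 0.7488; e^(−k_r t) = e^(−1.08×1.616) = 0.1746.
D = 7.232 × (0.7488 − 0.1746) + 2.77 × 0.1746 = 4.152 + 0.4837 = 4.636 mg/L.

D ≈ 4.64 mg/L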